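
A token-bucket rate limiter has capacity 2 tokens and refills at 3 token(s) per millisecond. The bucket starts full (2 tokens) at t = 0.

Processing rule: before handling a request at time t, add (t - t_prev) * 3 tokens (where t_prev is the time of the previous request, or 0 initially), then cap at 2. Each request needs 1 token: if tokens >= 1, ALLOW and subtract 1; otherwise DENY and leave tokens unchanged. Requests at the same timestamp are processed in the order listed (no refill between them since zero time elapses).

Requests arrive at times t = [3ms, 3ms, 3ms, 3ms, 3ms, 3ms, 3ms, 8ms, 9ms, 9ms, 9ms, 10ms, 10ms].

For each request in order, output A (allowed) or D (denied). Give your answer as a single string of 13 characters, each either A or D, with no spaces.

Answer: AADDDDDAAADAA

Derivation:
Simulating step by step:
  req#1 t=3ms: ALLOW
  req#2 t=3ms: ALLOW
  req#3 t=3ms: DENY
  req#4 t=3ms: DENY
  req#5 t=3ms: DENY
  req#6 t=3ms: DENY
  req#7 t=3ms: DENY
  req#8 t=8ms: ALLOW
  req#9 t=9ms: ALLOW
  req#10 t=9ms: ALLOW
  req#11 t=9ms: DENY
  req#12 t=10ms: ALLOW
  req#13 t=10ms: ALLOW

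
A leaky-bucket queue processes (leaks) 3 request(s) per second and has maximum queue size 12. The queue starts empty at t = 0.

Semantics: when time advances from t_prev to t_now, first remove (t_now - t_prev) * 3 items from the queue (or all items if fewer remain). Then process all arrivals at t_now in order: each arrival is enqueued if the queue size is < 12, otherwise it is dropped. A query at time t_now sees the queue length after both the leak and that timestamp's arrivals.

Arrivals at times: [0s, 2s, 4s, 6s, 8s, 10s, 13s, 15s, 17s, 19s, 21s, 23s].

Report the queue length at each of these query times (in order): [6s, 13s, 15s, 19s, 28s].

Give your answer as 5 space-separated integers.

Queue lengths at query times:
  query t=6s: backlog = 1
  query t=13s: backlog = 1
  query t=15s: backlog = 1
  query t=19s: backlog = 1
  query t=28s: backlog = 0

Answer: 1 1 1 1 0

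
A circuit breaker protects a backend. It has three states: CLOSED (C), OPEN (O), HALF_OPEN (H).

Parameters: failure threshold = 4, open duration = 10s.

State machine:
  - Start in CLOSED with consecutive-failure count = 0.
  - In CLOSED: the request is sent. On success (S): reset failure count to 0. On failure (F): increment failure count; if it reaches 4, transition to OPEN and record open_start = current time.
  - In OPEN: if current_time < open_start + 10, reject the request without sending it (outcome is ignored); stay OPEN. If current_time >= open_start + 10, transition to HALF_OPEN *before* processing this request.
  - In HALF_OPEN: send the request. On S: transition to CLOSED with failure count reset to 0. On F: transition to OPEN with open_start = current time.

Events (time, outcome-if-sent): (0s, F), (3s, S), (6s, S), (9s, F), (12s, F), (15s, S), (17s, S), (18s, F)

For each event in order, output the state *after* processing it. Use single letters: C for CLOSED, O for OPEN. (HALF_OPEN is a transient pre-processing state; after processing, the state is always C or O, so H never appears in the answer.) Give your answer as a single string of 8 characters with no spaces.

State after each event:
  event#1 t=0s outcome=F: state=CLOSED
  event#2 t=3s outcome=S: state=CLOSED
  event#3 t=6s outcome=S: state=CLOSED
  event#4 t=9s outcome=F: state=CLOSED
  event#5 t=12s outcome=F: state=CLOSED
  event#6 t=15s outcome=S: state=CLOSED
  event#7 t=17s outcome=S: state=CLOSED
  event#8 t=18s outcome=F: state=CLOSED

Answer: CCCCCCCC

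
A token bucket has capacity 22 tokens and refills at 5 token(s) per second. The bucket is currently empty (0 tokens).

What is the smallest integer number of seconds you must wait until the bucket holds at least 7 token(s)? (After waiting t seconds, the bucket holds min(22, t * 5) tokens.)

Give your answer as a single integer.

Need t * 5 >= 7, so t >= 7/5.
Smallest integer t = ceil(7/5) = 2.

Answer: 2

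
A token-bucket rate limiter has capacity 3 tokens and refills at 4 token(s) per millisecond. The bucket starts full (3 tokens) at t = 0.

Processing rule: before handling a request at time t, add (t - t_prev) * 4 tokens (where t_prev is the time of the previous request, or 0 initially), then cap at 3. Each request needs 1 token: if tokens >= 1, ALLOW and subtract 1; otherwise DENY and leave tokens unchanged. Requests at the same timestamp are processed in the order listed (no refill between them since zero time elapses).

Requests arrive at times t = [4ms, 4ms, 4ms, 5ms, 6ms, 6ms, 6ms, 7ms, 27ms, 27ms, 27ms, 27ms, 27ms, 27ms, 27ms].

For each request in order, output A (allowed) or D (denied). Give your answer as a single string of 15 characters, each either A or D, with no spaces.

Answer: AAAAAAAAAAADDDD

Derivation:
Simulating step by step:
  req#1 t=4ms: ALLOW
  req#2 t=4ms: ALLOW
  req#3 t=4ms: ALLOW
  req#4 t=5ms: ALLOW
  req#5 t=6ms: ALLOW
  req#6 t=6ms: ALLOW
  req#7 t=6ms: ALLOW
  req#8 t=7ms: ALLOW
  req#9 t=27ms: ALLOW
  req#10 t=27ms: ALLOW
  req#11 t=27ms: ALLOW
  req#12 t=27ms: DENY
  req#13 t=27ms: DENY
  req#14 t=27ms: DENY
  req#15 t=27ms: DENY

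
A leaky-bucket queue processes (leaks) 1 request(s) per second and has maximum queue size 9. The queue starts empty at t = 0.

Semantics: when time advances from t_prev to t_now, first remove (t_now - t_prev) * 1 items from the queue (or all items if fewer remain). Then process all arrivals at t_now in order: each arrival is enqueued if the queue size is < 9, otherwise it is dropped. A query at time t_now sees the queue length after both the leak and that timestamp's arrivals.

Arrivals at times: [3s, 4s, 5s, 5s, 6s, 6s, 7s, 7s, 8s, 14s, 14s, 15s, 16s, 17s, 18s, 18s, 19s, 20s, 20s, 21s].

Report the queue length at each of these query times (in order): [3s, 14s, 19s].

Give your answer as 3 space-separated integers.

Answer: 1 2 3

Derivation:
Queue lengths at query times:
  query t=3s: backlog = 1
  query t=14s: backlog = 2
  query t=19s: backlog = 3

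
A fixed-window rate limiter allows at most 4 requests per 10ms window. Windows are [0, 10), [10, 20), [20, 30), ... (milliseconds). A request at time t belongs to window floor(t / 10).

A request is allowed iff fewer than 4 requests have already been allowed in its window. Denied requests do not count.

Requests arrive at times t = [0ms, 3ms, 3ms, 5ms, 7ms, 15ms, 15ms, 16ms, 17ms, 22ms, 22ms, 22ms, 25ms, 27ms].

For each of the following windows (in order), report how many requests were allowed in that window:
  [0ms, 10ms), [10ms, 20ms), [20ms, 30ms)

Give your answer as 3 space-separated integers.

Processing requests:
  req#1 t=0ms (window 0): ALLOW
  req#2 t=3ms (window 0): ALLOW
  req#3 t=3ms (window 0): ALLOW
  req#4 t=5ms (window 0): ALLOW
  req#5 t=7ms (window 0): DENY
  req#6 t=15ms (window 1): ALLOW
  req#7 t=15ms (window 1): ALLOW
  req#8 t=16ms (window 1): ALLOW
  req#9 t=17ms (window 1): ALLOW
  req#10 t=22ms (window 2): ALLOW
  req#11 t=22ms (window 2): ALLOW
  req#12 t=22ms (window 2): ALLOW
  req#13 t=25ms (window 2): ALLOW
  req#14 t=27ms (window 2): DENY

Allowed counts by window: 4 4 4

Answer: 4 4 4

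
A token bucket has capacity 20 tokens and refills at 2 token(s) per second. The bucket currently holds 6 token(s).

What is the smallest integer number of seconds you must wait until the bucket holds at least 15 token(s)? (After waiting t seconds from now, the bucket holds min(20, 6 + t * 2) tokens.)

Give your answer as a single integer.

Need 6 + t * 2 >= 15, so t >= 9/2.
Smallest integer t = ceil(9/2) = 5.

Answer: 5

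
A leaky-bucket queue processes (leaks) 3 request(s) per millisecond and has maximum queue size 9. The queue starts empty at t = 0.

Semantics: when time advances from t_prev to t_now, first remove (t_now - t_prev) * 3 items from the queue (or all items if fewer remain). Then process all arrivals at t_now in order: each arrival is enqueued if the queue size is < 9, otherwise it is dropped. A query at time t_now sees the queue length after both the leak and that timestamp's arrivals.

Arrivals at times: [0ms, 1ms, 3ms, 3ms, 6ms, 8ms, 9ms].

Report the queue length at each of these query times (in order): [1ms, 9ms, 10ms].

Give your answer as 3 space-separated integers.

Queue lengths at query times:
  query t=1ms: backlog = 1
  query t=9ms: backlog = 1
  query t=10ms: backlog = 0

Answer: 1 1 0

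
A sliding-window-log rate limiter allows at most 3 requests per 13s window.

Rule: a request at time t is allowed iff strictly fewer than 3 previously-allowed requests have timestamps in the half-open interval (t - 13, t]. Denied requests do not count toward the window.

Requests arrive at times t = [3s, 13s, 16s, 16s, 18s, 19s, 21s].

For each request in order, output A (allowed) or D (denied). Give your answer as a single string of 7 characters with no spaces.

Tracking allowed requests in the window:
  req#1 t=3s: ALLOW
  req#2 t=13s: ALLOW
  req#3 t=16s: ALLOW
  req#4 t=16s: ALLOW
  req#5 t=18s: DENY
  req#6 t=19s: DENY
  req#7 t=21s: DENY

Answer: AAAADDD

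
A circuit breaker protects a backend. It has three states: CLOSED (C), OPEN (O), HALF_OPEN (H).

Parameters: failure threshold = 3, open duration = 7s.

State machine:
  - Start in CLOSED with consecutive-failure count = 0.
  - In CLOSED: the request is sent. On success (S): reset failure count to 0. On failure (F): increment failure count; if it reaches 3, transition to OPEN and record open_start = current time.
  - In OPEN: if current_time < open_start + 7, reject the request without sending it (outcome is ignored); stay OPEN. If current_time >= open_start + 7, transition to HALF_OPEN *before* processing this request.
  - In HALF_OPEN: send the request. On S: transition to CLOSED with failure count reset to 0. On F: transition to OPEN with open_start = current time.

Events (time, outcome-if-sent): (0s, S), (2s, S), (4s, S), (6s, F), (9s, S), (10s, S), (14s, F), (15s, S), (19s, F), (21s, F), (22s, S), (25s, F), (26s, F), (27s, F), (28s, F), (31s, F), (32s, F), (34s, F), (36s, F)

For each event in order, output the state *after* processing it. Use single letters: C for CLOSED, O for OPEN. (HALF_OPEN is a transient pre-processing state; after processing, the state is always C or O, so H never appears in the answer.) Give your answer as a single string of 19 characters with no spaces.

Answer: CCCCCCCCCCCCCOOOOOO

Derivation:
State after each event:
  event#1 t=0s outcome=S: state=CLOSED
  event#2 t=2s outcome=S: state=CLOSED
  event#3 t=4s outcome=S: state=CLOSED
  event#4 t=6s outcome=F: state=CLOSED
  event#5 t=9s outcome=S: state=CLOSED
  event#6 t=10s outcome=S: state=CLOSED
  event#7 t=14s outcome=F: state=CLOSED
  event#8 t=15s outcome=S: state=CLOSED
  event#9 t=19s outcome=F: state=CLOSED
  event#10 t=21s outcome=F: state=CLOSED
  event#11 t=22s outcome=S: state=CLOSED
  event#12 t=25s outcome=F: state=CLOSED
  event#13 t=26s outcome=F: state=CLOSED
  event#14 t=27s outcome=F: state=OPEN
  event#15 t=28s outcome=F: state=OPEN
  event#16 t=31s outcome=F: state=OPEN
  event#17 t=32s outcome=F: state=OPEN
  event#18 t=34s outcome=F: state=OPEN
  event#19 t=36s outcome=F: state=OPEN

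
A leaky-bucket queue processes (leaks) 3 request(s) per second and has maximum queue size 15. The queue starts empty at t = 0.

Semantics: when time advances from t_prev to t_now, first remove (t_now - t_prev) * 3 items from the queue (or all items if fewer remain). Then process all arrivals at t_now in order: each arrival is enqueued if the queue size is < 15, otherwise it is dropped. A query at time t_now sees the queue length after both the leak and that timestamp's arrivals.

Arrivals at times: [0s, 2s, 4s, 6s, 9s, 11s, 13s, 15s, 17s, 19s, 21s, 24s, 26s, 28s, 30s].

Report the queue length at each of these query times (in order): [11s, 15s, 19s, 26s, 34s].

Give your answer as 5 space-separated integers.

Queue lengths at query times:
  query t=11s: backlog = 1
  query t=15s: backlog = 1
  query t=19s: backlog = 1
  query t=26s: backlog = 1
  query t=34s: backlog = 0

Answer: 1 1 1 1 0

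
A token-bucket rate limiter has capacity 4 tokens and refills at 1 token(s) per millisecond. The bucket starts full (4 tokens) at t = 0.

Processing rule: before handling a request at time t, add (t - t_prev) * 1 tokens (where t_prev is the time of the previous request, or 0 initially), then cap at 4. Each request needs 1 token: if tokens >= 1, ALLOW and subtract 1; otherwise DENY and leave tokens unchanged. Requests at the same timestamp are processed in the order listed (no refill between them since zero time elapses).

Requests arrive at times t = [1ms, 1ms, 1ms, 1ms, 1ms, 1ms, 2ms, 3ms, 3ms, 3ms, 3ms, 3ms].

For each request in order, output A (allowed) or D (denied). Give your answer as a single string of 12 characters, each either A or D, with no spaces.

Simulating step by step:
  req#1 t=1ms: ALLOW
  req#2 t=1ms: ALLOW
  req#3 t=1ms: ALLOW
  req#4 t=1ms: ALLOW
  req#5 t=1ms: DENY
  req#6 t=1ms: DENY
  req#7 t=2ms: ALLOW
  req#8 t=3ms: ALLOW
  req#9 t=3ms: DENY
  req#10 t=3ms: DENY
  req#11 t=3ms: DENY
  req#12 t=3ms: DENY

Answer: AAAADDAADDDD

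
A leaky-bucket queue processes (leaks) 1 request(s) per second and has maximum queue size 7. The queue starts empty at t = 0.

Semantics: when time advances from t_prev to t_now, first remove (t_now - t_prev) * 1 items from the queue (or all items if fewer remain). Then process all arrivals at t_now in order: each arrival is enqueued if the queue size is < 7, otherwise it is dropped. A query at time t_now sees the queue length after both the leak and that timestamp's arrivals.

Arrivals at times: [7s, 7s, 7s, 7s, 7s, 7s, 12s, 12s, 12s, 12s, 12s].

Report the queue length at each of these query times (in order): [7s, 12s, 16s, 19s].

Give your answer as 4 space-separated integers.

Answer: 6 6 2 0

Derivation:
Queue lengths at query times:
  query t=7s: backlog = 6
  query t=12s: backlog = 6
  query t=16s: backlog = 2
  query t=19s: backlog = 0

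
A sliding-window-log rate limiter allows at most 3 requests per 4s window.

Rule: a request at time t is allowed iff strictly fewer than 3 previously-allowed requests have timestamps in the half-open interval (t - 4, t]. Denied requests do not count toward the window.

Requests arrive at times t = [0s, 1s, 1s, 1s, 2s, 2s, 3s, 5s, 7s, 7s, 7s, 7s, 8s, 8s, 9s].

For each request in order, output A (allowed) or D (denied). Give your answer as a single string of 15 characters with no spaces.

Answer: AAADDDDAAADDDDA

Derivation:
Tracking allowed requests in the window:
  req#1 t=0s: ALLOW
  req#2 t=1s: ALLOW
  req#3 t=1s: ALLOW
  req#4 t=1s: DENY
  req#5 t=2s: DENY
  req#6 t=2s: DENY
  req#7 t=3s: DENY
  req#8 t=5s: ALLOW
  req#9 t=7s: ALLOW
  req#10 t=7s: ALLOW
  req#11 t=7s: DENY
  req#12 t=7s: DENY
  req#13 t=8s: DENY
  req#14 t=8s: DENY
  req#15 t=9s: ALLOW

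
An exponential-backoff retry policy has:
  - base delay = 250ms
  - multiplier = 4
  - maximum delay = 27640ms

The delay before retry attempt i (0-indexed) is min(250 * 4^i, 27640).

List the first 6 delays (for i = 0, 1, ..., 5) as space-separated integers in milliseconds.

Answer: 250 1000 4000 16000 27640 27640

Derivation:
Computing each delay:
  i=0: min(250*4^0, 27640) = 250
  i=1: min(250*4^1, 27640) = 1000
  i=2: min(250*4^2, 27640) = 4000
  i=3: min(250*4^3, 27640) = 16000
  i=4: min(250*4^4, 27640) = 27640
  i=5: min(250*4^5, 27640) = 27640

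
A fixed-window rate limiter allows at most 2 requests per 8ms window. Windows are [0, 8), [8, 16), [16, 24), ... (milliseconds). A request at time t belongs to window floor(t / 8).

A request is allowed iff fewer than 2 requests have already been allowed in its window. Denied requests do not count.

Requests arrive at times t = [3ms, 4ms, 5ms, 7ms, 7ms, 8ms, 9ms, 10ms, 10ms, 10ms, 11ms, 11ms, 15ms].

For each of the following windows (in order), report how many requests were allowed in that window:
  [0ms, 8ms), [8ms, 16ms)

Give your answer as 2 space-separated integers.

Processing requests:
  req#1 t=3ms (window 0): ALLOW
  req#2 t=4ms (window 0): ALLOW
  req#3 t=5ms (window 0): DENY
  req#4 t=7ms (window 0): DENY
  req#5 t=7ms (window 0): DENY
  req#6 t=8ms (window 1): ALLOW
  req#7 t=9ms (window 1): ALLOW
  req#8 t=10ms (window 1): DENY
  req#9 t=10ms (window 1): DENY
  req#10 t=10ms (window 1): DENY
  req#11 t=11ms (window 1): DENY
  req#12 t=11ms (window 1): DENY
  req#13 t=15ms (window 1): DENY

Allowed counts by window: 2 2

Answer: 2 2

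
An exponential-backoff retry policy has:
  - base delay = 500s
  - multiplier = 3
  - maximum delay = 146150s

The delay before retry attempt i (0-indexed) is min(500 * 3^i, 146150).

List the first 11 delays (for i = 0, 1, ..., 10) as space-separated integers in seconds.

Computing each delay:
  i=0: min(500*3^0, 146150) = 500
  i=1: min(500*3^1, 146150) = 1500
  i=2: min(500*3^2, 146150) = 4500
  i=3: min(500*3^3, 146150) = 13500
  i=4: min(500*3^4, 146150) = 40500
  i=5: min(500*3^5, 146150) = 121500
  i=6: min(500*3^6, 146150) = 146150
  i=7: min(500*3^7, 146150) = 146150
  i=8: min(500*3^8, 146150) = 146150
  i=9: min(500*3^9, 146150) = 146150
  i=10: min(500*3^10, 146150) = 146150

Answer: 500 1500 4500 13500 40500 121500 146150 146150 146150 146150 146150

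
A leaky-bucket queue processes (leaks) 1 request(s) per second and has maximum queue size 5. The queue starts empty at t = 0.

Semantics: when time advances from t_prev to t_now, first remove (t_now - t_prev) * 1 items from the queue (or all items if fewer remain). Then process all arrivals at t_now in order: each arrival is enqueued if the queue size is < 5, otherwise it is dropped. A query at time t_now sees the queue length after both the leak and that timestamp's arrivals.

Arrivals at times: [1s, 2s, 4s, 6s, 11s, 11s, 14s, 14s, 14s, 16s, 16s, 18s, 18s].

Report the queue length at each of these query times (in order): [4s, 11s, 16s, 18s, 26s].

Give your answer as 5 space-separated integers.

Queue lengths at query times:
  query t=4s: backlog = 1
  query t=11s: backlog = 2
  query t=16s: backlog = 3
  query t=18s: backlog = 3
  query t=26s: backlog = 0

Answer: 1 2 3 3 0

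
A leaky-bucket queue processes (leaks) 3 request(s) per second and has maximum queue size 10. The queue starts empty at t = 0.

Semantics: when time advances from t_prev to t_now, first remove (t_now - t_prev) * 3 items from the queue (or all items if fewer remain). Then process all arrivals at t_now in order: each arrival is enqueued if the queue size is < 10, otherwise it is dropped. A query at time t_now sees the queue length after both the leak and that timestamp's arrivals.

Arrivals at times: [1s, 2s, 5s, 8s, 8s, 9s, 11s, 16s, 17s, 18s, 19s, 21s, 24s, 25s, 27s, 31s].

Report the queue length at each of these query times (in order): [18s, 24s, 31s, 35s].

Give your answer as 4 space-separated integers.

Queue lengths at query times:
  query t=18s: backlog = 1
  query t=24s: backlog = 1
  query t=31s: backlog = 1
  query t=35s: backlog = 0

Answer: 1 1 1 0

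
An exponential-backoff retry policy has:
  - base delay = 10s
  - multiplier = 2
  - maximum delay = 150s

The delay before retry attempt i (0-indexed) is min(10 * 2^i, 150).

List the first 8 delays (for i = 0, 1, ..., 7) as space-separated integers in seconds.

Computing each delay:
  i=0: min(10*2^0, 150) = 10
  i=1: min(10*2^1, 150) = 20
  i=2: min(10*2^2, 150) = 40
  i=3: min(10*2^3, 150) = 80
  i=4: min(10*2^4, 150) = 150
  i=5: min(10*2^5, 150) = 150
  i=6: min(10*2^6, 150) = 150
  i=7: min(10*2^7, 150) = 150

Answer: 10 20 40 80 150 150 150 150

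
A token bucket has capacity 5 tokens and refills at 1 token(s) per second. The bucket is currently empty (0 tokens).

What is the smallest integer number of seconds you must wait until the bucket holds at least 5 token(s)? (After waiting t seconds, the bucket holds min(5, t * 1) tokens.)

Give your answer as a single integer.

Need t * 1 >= 5, so t >= 5/1.
Smallest integer t = ceil(5/1) = 5.

Answer: 5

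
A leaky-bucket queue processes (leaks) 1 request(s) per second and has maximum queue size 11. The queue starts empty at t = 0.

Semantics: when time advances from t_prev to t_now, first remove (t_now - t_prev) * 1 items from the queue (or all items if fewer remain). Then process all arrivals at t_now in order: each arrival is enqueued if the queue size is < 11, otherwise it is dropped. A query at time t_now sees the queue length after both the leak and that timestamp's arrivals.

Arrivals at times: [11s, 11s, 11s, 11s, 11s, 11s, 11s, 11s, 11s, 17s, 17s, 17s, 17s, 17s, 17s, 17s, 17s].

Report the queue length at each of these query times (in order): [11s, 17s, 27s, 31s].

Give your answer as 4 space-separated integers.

Queue lengths at query times:
  query t=11s: backlog = 9
  query t=17s: backlog = 11
  query t=27s: backlog = 1
  query t=31s: backlog = 0

Answer: 9 11 1 0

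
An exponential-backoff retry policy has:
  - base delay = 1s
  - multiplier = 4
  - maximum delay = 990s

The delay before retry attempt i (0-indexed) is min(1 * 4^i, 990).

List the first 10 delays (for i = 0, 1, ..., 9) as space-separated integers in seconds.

Answer: 1 4 16 64 256 990 990 990 990 990

Derivation:
Computing each delay:
  i=0: min(1*4^0, 990) = 1
  i=1: min(1*4^1, 990) = 4
  i=2: min(1*4^2, 990) = 16
  i=3: min(1*4^3, 990) = 64
  i=4: min(1*4^4, 990) = 256
  i=5: min(1*4^5, 990) = 990
  i=6: min(1*4^6, 990) = 990
  i=7: min(1*4^7, 990) = 990
  i=8: min(1*4^8, 990) = 990
  i=9: min(1*4^9, 990) = 990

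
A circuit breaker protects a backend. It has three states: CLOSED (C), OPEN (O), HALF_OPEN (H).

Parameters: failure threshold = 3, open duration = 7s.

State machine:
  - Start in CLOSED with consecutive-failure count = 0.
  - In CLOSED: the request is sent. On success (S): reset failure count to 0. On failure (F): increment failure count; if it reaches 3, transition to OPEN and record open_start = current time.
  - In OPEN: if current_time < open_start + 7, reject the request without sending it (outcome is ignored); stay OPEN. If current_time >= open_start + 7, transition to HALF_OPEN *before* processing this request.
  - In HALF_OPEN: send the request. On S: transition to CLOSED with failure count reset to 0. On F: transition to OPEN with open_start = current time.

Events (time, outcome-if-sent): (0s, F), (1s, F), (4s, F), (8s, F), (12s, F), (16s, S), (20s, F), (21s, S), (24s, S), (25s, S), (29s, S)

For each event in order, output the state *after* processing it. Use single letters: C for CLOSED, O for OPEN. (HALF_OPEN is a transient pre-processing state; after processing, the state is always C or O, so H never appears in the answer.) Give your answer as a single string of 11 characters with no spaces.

Answer: CCOOOOOOOOC

Derivation:
State after each event:
  event#1 t=0s outcome=F: state=CLOSED
  event#2 t=1s outcome=F: state=CLOSED
  event#3 t=4s outcome=F: state=OPEN
  event#4 t=8s outcome=F: state=OPEN
  event#5 t=12s outcome=F: state=OPEN
  event#6 t=16s outcome=S: state=OPEN
  event#7 t=20s outcome=F: state=OPEN
  event#8 t=21s outcome=S: state=OPEN
  event#9 t=24s outcome=S: state=OPEN
  event#10 t=25s outcome=S: state=OPEN
  event#11 t=29s outcome=S: state=CLOSED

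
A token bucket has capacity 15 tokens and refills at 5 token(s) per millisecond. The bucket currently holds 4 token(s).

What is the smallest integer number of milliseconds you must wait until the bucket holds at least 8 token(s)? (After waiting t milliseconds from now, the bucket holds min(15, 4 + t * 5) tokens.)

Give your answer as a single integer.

Need 4 + t * 5 >= 8, so t >= 4/5.
Smallest integer t = ceil(4/5) = 1.

Answer: 1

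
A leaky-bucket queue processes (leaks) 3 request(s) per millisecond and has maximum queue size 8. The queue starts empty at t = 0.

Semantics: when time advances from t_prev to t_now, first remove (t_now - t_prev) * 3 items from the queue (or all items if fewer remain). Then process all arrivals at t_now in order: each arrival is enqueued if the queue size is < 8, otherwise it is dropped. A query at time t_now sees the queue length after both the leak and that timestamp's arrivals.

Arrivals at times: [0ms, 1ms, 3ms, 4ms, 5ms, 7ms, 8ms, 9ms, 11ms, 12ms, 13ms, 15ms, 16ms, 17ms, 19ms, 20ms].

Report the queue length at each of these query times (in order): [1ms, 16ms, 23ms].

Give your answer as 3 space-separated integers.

Queue lengths at query times:
  query t=1ms: backlog = 1
  query t=16ms: backlog = 1
  query t=23ms: backlog = 0

Answer: 1 1 0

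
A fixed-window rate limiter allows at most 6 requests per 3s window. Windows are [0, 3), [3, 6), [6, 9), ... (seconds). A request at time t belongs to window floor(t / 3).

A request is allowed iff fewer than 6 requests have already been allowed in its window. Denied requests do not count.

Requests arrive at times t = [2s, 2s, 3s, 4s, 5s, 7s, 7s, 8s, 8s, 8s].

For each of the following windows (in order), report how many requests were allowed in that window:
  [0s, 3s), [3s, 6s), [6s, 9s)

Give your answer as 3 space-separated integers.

Answer: 2 3 5

Derivation:
Processing requests:
  req#1 t=2s (window 0): ALLOW
  req#2 t=2s (window 0): ALLOW
  req#3 t=3s (window 1): ALLOW
  req#4 t=4s (window 1): ALLOW
  req#5 t=5s (window 1): ALLOW
  req#6 t=7s (window 2): ALLOW
  req#7 t=7s (window 2): ALLOW
  req#8 t=8s (window 2): ALLOW
  req#9 t=8s (window 2): ALLOW
  req#10 t=8s (window 2): ALLOW

Allowed counts by window: 2 3 5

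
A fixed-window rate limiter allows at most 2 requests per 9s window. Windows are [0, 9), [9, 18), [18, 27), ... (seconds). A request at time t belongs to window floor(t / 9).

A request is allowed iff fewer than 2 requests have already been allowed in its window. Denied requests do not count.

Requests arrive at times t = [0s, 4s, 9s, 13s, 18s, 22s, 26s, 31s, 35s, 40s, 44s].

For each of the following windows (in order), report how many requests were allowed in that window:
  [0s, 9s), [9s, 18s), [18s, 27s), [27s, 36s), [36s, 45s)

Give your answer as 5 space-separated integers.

Answer: 2 2 2 2 2

Derivation:
Processing requests:
  req#1 t=0s (window 0): ALLOW
  req#2 t=4s (window 0): ALLOW
  req#3 t=9s (window 1): ALLOW
  req#4 t=13s (window 1): ALLOW
  req#5 t=18s (window 2): ALLOW
  req#6 t=22s (window 2): ALLOW
  req#7 t=26s (window 2): DENY
  req#8 t=31s (window 3): ALLOW
  req#9 t=35s (window 3): ALLOW
  req#10 t=40s (window 4): ALLOW
  req#11 t=44s (window 4): ALLOW

Allowed counts by window: 2 2 2 2 2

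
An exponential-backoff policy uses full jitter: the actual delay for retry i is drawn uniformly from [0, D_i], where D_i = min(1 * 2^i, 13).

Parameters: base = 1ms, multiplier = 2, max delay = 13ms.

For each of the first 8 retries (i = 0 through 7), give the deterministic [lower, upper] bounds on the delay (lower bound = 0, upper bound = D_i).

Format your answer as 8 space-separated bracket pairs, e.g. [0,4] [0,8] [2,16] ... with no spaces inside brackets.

Computing bounds per retry:
  i=0: D_i=min(1*2^0,13)=1, bounds=[0,1]
  i=1: D_i=min(1*2^1,13)=2, bounds=[0,2]
  i=2: D_i=min(1*2^2,13)=4, bounds=[0,4]
  i=3: D_i=min(1*2^3,13)=8, bounds=[0,8]
  i=4: D_i=min(1*2^4,13)=13, bounds=[0,13]
  i=5: D_i=min(1*2^5,13)=13, bounds=[0,13]
  i=6: D_i=min(1*2^6,13)=13, bounds=[0,13]
  i=7: D_i=min(1*2^7,13)=13, bounds=[0,13]

Answer: [0,1] [0,2] [0,4] [0,8] [0,13] [0,13] [0,13] [0,13]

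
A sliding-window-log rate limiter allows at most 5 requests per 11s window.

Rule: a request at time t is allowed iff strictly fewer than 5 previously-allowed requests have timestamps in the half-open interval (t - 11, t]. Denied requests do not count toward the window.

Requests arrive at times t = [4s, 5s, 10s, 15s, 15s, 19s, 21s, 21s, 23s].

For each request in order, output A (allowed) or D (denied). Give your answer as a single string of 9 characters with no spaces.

Answer: AAAAAAAAD

Derivation:
Tracking allowed requests in the window:
  req#1 t=4s: ALLOW
  req#2 t=5s: ALLOW
  req#3 t=10s: ALLOW
  req#4 t=15s: ALLOW
  req#5 t=15s: ALLOW
  req#6 t=19s: ALLOW
  req#7 t=21s: ALLOW
  req#8 t=21s: ALLOW
  req#9 t=23s: DENY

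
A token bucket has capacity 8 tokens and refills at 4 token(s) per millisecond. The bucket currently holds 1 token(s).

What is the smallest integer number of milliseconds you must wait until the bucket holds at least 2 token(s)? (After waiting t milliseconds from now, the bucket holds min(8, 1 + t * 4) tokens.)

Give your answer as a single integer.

Answer: 1

Derivation:
Need 1 + t * 4 >= 2, so t >= 1/4.
Smallest integer t = ceil(1/4) = 1.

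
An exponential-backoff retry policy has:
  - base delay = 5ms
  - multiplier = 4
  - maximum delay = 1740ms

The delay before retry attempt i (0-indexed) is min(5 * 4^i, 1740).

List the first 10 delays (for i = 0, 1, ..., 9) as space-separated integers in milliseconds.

Computing each delay:
  i=0: min(5*4^0, 1740) = 5
  i=1: min(5*4^1, 1740) = 20
  i=2: min(5*4^2, 1740) = 80
  i=3: min(5*4^3, 1740) = 320
  i=4: min(5*4^4, 1740) = 1280
  i=5: min(5*4^5, 1740) = 1740
  i=6: min(5*4^6, 1740) = 1740
  i=7: min(5*4^7, 1740) = 1740
  i=8: min(5*4^8, 1740) = 1740
  i=9: min(5*4^9, 1740) = 1740

Answer: 5 20 80 320 1280 1740 1740 1740 1740 1740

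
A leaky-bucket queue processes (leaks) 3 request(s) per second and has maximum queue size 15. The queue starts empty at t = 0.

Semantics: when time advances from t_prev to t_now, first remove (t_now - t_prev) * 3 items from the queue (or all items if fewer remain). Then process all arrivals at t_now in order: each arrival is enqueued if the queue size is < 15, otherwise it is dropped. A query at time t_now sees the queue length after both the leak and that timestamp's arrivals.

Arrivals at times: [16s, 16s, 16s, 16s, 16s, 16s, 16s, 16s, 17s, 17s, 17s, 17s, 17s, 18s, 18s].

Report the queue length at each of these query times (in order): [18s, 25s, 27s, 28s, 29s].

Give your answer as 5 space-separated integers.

Queue lengths at query times:
  query t=18s: backlog = 9
  query t=25s: backlog = 0
  query t=27s: backlog = 0
  query t=28s: backlog = 0
  query t=29s: backlog = 0

Answer: 9 0 0 0 0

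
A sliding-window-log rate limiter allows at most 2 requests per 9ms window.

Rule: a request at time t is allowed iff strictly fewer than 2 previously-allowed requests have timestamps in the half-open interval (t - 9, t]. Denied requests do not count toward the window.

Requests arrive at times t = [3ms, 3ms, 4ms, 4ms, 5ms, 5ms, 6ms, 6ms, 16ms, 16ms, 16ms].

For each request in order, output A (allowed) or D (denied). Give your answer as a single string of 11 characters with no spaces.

Answer: AADDDDDDAAD

Derivation:
Tracking allowed requests in the window:
  req#1 t=3ms: ALLOW
  req#2 t=3ms: ALLOW
  req#3 t=4ms: DENY
  req#4 t=4ms: DENY
  req#5 t=5ms: DENY
  req#6 t=5ms: DENY
  req#7 t=6ms: DENY
  req#8 t=6ms: DENY
  req#9 t=16ms: ALLOW
  req#10 t=16ms: ALLOW
  req#11 t=16ms: DENY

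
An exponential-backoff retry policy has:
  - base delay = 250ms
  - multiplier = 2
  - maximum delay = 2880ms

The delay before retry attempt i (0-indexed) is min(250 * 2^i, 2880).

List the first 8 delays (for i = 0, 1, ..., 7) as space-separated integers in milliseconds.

Computing each delay:
  i=0: min(250*2^0, 2880) = 250
  i=1: min(250*2^1, 2880) = 500
  i=2: min(250*2^2, 2880) = 1000
  i=3: min(250*2^3, 2880) = 2000
  i=4: min(250*2^4, 2880) = 2880
  i=5: min(250*2^5, 2880) = 2880
  i=6: min(250*2^6, 2880) = 2880
  i=7: min(250*2^7, 2880) = 2880

Answer: 250 500 1000 2000 2880 2880 2880 2880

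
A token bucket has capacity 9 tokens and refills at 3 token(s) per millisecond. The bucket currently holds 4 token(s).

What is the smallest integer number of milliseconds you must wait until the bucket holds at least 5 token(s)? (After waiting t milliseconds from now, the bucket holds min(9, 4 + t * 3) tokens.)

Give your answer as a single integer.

Need 4 + t * 3 >= 5, so t >= 1/3.
Smallest integer t = ceil(1/3) = 1.

Answer: 1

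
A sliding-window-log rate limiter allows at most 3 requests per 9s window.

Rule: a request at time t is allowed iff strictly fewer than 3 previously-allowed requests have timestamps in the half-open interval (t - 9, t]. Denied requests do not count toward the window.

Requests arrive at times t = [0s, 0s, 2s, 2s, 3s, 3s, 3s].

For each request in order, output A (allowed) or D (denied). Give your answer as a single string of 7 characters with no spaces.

Answer: AAADDDD

Derivation:
Tracking allowed requests in the window:
  req#1 t=0s: ALLOW
  req#2 t=0s: ALLOW
  req#3 t=2s: ALLOW
  req#4 t=2s: DENY
  req#5 t=3s: DENY
  req#6 t=3s: DENY
  req#7 t=3s: DENY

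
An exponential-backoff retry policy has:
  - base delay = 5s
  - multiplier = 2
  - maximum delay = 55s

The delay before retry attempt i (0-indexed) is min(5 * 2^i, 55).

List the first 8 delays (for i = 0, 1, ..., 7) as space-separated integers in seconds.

Computing each delay:
  i=0: min(5*2^0, 55) = 5
  i=1: min(5*2^1, 55) = 10
  i=2: min(5*2^2, 55) = 20
  i=3: min(5*2^3, 55) = 40
  i=4: min(5*2^4, 55) = 55
  i=5: min(5*2^5, 55) = 55
  i=6: min(5*2^6, 55) = 55
  i=7: min(5*2^7, 55) = 55

Answer: 5 10 20 40 55 55 55 55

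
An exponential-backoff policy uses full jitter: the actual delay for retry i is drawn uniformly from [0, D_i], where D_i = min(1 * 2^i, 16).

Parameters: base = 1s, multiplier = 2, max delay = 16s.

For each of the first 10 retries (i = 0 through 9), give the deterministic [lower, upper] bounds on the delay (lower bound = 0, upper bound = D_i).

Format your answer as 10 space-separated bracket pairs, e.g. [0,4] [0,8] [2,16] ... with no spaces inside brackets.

Computing bounds per retry:
  i=0: D_i=min(1*2^0,16)=1, bounds=[0,1]
  i=1: D_i=min(1*2^1,16)=2, bounds=[0,2]
  i=2: D_i=min(1*2^2,16)=4, bounds=[0,4]
  i=3: D_i=min(1*2^3,16)=8, bounds=[0,8]
  i=4: D_i=min(1*2^4,16)=16, bounds=[0,16]
  i=5: D_i=min(1*2^5,16)=16, bounds=[0,16]
  i=6: D_i=min(1*2^6,16)=16, bounds=[0,16]
  i=7: D_i=min(1*2^7,16)=16, bounds=[0,16]
  i=8: D_i=min(1*2^8,16)=16, bounds=[0,16]
  i=9: D_i=min(1*2^9,16)=16, bounds=[0,16]

Answer: [0,1] [0,2] [0,4] [0,8] [0,16] [0,16] [0,16] [0,16] [0,16] [0,16]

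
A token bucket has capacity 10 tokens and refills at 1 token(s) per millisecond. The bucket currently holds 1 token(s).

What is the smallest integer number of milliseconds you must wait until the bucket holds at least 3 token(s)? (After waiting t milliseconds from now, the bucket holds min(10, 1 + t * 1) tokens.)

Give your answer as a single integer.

Need 1 + t * 1 >= 3, so t >= 2/1.
Smallest integer t = ceil(2/1) = 2.

Answer: 2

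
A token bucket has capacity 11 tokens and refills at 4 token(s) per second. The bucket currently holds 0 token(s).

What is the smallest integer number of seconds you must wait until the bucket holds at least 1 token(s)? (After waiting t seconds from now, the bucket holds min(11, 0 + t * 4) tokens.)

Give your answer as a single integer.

Answer: 1

Derivation:
Need 0 + t * 4 >= 1, so t >= 1/4.
Smallest integer t = ceil(1/4) = 1.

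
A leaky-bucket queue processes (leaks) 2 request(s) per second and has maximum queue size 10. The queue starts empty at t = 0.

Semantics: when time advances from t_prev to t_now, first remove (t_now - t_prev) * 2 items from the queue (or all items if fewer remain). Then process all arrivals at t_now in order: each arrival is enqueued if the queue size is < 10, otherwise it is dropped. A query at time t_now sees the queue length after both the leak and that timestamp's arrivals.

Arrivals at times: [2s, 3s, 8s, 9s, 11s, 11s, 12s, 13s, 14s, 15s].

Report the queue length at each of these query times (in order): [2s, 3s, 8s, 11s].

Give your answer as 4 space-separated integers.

Answer: 1 1 1 2

Derivation:
Queue lengths at query times:
  query t=2s: backlog = 1
  query t=3s: backlog = 1
  query t=8s: backlog = 1
  query t=11s: backlog = 2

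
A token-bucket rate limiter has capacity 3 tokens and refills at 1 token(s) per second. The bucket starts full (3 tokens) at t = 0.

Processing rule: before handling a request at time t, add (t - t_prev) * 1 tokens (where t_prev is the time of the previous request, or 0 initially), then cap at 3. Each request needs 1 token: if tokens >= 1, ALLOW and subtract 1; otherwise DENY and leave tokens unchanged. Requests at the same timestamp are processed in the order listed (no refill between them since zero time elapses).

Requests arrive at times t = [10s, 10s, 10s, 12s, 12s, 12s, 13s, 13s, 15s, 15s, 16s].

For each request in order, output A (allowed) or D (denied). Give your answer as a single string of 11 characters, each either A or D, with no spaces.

Answer: AAAAADADAAA

Derivation:
Simulating step by step:
  req#1 t=10s: ALLOW
  req#2 t=10s: ALLOW
  req#3 t=10s: ALLOW
  req#4 t=12s: ALLOW
  req#5 t=12s: ALLOW
  req#6 t=12s: DENY
  req#7 t=13s: ALLOW
  req#8 t=13s: DENY
  req#9 t=15s: ALLOW
  req#10 t=15s: ALLOW
  req#11 t=16s: ALLOW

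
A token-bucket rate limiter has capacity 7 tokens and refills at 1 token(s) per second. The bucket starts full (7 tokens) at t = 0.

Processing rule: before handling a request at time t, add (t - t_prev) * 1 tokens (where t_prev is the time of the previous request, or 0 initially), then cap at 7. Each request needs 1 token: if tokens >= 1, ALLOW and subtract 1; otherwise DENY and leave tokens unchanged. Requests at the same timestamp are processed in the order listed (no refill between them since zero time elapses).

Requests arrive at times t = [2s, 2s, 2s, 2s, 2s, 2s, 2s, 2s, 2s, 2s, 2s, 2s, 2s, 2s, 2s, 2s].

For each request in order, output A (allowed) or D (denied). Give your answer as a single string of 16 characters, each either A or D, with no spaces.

Answer: AAAAAAADDDDDDDDD

Derivation:
Simulating step by step:
  req#1 t=2s: ALLOW
  req#2 t=2s: ALLOW
  req#3 t=2s: ALLOW
  req#4 t=2s: ALLOW
  req#5 t=2s: ALLOW
  req#6 t=2s: ALLOW
  req#7 t=2s: ALLOW
  req#8 t=2s: DENY
  req#9 t=2s: DENY
  req#10 t=2s: DENY
  req#11 t=2s: DENY
  req#12 t=2s: DENY
  req#13 t=2s: DENY
  req#14 t=2s: DENY
  req#15 t=2s: DENY
  req#16 t=2s: DENY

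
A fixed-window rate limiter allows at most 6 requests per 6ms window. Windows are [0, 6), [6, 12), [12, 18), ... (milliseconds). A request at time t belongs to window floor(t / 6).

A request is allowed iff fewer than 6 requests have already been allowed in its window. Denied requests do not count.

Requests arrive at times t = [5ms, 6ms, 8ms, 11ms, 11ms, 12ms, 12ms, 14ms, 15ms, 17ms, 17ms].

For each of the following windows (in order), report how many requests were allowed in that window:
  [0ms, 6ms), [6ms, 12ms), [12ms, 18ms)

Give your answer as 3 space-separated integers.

Answer: 1 4 6

Derivation:
Processing requests:
  req#1 t=5ms (window 0): ALLOW
  req#2 t=6ms (window 1): ALLOW
  req#3 t=8ms (window 1): ALLOW
  req#4 t=11ms (window 1): ALLOW
  req#5 t=11ms (window 1): ALLOW
  req#6 t=12ms (window 2): ALLOW
  req#7 t=12ms (window 2): ALLOW
  req#8 t=14ms (window 2): ALLOW
  req#9 t=15ms (window 2): ALLOW
  req#10 t=17ms (window 2): ALLOW
  req#11 t=17ms (window 2): ALLOW

Allowed counts by window: 1 4 6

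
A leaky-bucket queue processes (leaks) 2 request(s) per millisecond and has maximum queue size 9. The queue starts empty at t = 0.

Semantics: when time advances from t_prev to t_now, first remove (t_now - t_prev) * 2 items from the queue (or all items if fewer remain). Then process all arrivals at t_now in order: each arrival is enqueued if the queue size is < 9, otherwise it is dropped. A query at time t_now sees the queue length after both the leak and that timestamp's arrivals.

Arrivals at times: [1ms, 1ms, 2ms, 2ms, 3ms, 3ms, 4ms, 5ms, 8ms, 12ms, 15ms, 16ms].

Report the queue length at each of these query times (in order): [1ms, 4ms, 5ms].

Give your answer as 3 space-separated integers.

Answer: 2 1 1

Derivation:
Queue lengths at query times:
  query t=1ms: backlog = 2
  query t=4ms: backlog = 1
  query t=5ms: backlog = 1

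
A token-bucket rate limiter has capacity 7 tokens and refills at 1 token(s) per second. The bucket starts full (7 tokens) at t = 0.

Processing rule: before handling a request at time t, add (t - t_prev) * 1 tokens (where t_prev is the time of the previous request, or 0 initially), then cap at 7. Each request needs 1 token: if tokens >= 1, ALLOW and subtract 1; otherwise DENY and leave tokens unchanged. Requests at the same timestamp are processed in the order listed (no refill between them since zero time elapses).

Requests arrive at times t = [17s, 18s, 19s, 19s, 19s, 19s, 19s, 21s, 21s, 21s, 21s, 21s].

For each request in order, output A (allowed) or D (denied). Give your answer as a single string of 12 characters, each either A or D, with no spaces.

Answer: AAAAAAAAAAAD

Derivation:
Simulating step by step:
  req#1 t=17s: ALLOW
  req#2 t=18s: ALLOW
  req#3 t=19s: ALLOW
  req#4 t=19s: ALLOW
  req#5 t=19s: ALLOW
  req#6 t=19s: ALLOW
  req#7 t=19s: ALLOW
  req#8 t=21s: ALLOW
  req#9 t=21s: ALLOW
  req#10 t=21s: ALLOW
  req#11 t=21s: ALLOW
  req#12 t=21s: DENY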